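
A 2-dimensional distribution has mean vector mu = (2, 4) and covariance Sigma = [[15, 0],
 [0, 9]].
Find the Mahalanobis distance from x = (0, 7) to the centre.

Step 1 — centre the observation: (x - mu) = (-2, 3).

Step 2 — invert Sigma. det(Sigma) = 15·9 - (0)² = 135.
  Sigma^{-1} = (1/det) · [[d, -b], [-b, a]] = [[0.0667, 0],
 [0, 0.1111]].

Step 3 — form the quadratic (x - mu)^T · Sigma^{-1} · (x - mu):
  Sigma^{-1} · (x - mu) = (-0.1333, 0.3333).
  (x - mu)^T · [Sigma^{-1} · (x - mu)] = (-2)·(-0.1333) + (3)·(0.3333) = 1.2667.

Step 4 — take square root: d = √(1.2667) ≈ 1.1255.

d(x, mu) = √(1.2667) ≈ 1.1255


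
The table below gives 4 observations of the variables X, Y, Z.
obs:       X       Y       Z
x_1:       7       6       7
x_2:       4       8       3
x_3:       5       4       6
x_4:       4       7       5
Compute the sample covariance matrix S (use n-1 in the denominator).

Step 1 — column means:
  mean(X) = (7 + 4 + 5 + 4) / 4 = 20/4 = 5
  mean(Y) = (6 + 8 + 4 + 7) / 4 = 25/4 = 6.25
  mean(Z) = (7 + 3 + 6 + 5) / 4 = 21/4 = 5.25

Step 2 — sample covariance S[i,j] = (1/(n-1)) · Σ_k (x_{k,i} - mean_i) · (x_{k,j} - mean_j), with n-1 = 3.
  S[X,X] = ((2)·(2) + (-1)·(-1) + (0)·(0) + (-1)·(-1)) / 3 = 6/3 = 2
  S[X,Y] = ((2)·(-0.25) + (-1)·(1.75) + (0)·(-2.25) + (-1)·(0.75)) / 3 = -3/3 = -1
  S[X,Z] = ((2)·(1.75) + (-1)·(-2.25) + (0)·(0.75) + (-1)·(-0.25)) / 3 = 6/3 = 2
  S[Y,Y] = ((-0.25)·(-0.25) + (1.75)·(1.75) + (-2.25)·(-2.25) + (0.75)·(0.75)) / 3 = 8.75/3 = 2.9167
  S[Y,Z] = ((-0.25)·(1.75) + (1.75)·(-2.25) + (-2.25)·(0.75) + (0.75)·(-0.25)) / 3 = -6.25/3 = -2.0833
  S[Z,Z] = ((1.75)·(1.75) + (-2.25)·(-2.25) + (0.75)·(0.75) + (-0.25)·(-0.25)) / 3 = 8.75/3 = 2.9167

S is symmetric (S[j,i] = S[i,j]). Assembling:

S = [[2, -1, 2],
 [-1, 2.9167, -2.0833],
 [2, -2.0833, 2.9167]]


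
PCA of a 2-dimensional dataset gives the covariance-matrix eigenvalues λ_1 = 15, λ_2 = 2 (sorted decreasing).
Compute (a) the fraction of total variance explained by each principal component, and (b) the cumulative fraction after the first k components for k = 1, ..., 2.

Step 1 — total variance = trace(Sigma) = Σ λ_i = 15 + 2 = 17.

Step 2 — fraction explained by component i = λ_i / Σ λ:
  PC1: 15/17 = 0.8824
  PC2: 2/17 = 0.1176

Step 3 — cumulative fraction after k components = (λ_1 + ... + λ_k) / Σ λ:
  k = 1: 15/17 = 0.8824
  k = 2: (15 + 2)/17 = 17/17 = 1

Summary (fraction, with percent):

explained: PC1 0.8824 (88.24%), PC2 0.1176 (11.76%);  cumulative: 0.8824, 1


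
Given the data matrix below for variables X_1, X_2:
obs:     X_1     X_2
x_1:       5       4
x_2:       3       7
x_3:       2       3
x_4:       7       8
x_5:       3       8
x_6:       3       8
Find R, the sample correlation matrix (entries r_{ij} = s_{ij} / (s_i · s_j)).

Step 1 — column means:
  mean(X_1) = (5 + 3 + 2 + 7 + 3 + 3) / 6 = 23/6 = 3.8333
  mean(X_2) = (4 + 7 + 3 + 8 + 8 + 8) / 6 = 38/6 = 6.3333

Step 2 — sample variances and covariances s[i,j] = (1/(n-1)) · Σ_k (x_{k,i} - mean_i) · (x_{k,j} - mean_j), with n-1 = 5:
  s[X_1,X_1] = ((1.1667)·(1.1667) + (-0.8333)·(-0.8333) + (-1.8333)·(-1.8333) + (3.1667)·(3.1667) + (-0.8333)·(-0.8333) + (-0.8333)·(-0.8333)) / 5 = 16.8333/5 = 3.3667
  s[X_1,X_2] = ((1.1667)·(-2.3333) + (-0.8333)·(0.6667) + (-1.8333)·(-3.3333) + (3.1667)·(1.6667) + (-0.8333)·(1.6667) + (-0.8333)·(1.6667)) / 5 = 5.3333/5 = 1.0667
  s[X_2,X_2] = ((-2.3333)·(-2.3333) + (0.6667)·(0.6667) + (-3.3333)·(-3.3333) + (1.6667)·(1.6667) + (1.6667)·(1.6667) + (1.6667)·(1.6667)) / 5 = 25.3333/5 = 5.0667
  Sample standard deviations s_i = √(s[i,i]):
  s(X_1) = √(3.3667) = 1.8348
  s(X_2) = √(5.0667) = 2.2509

Step 3 — r_{ij} = s_{ij} / (s_i · s_j):
  r[X_1,X_1] = 1 (diagonal).
  r[X_1,X_2] = 1.0667 / (1.8348 · 2.2509) = 1.0667 / 4.1301 = 0.2583
  r[X_2,X_2] = 1 (diagonal).

R is symmetric with unit diagonal. Assembling:

R = [[1, 0.2583],
 [0.2583, 1]]


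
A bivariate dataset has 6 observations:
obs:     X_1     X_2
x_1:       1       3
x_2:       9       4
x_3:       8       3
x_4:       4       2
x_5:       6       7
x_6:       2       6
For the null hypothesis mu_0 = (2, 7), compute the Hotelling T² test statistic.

Step 1 — sample mean vector:
  mean(X_1) = (1 + 9 + 8 + 4 + 6 + 2) / 6 = 30/6 = 5
  mean(X_2) = (3 + 4 + 3 + 2 + 7 + 6) / 6 = 25/6 = 4.1667
  x̄ = (5, 4.1667),  deviation x̄ - mu_0 = (5, 4.1667) - (2, 7) = (3, -2.8333).

Step 2 — sample covariance matrix, S[i,j] = (1/(n-1)) · Σ_k (x_{k,i} - mean_i) · (x_{k,j} - mean_j), divisor n-1 = 5:
  S[X_1,X_1] = ((-4)·(-4) + (4)·(4) + (3)·(3) + (-1)·(-1) + (1)·(1) + (-3)·(-3)) / 5 = 52/5 = 10.4
  S[X_1,X_2] = ((-4)·(-1.1667) + (4)·(-0.1667) + (3)·(-1.1667) + (-1)·(-2.1667) + (1)·(2.8333) + (-3)·(1.8333)) / 5 = 0/5 = 0
  S[X_2,X_2] = ((-1.1667)·(-1.1667) + (-0.1667)·(-0.1667) + (-1.1667)·(-1.1667) + (-2.1667)·(-2.1667) + (2.8333)·(2.8333) + (1.8333)·(1.8333)) / 5 = 18.8333/5 = 3.7667
  S = [[10.4, 0],
 [0, 3.7667]].

Step 3 — invert S. det(S) = 10.4·3.7667 - (0)² = 39.1733.
  S^{-1} = (1/det) · [[d, -b], [-b, a]] = [[0.0962, 0],
 [0, 0.2655]].

Step 4 — quadratic form (x̄ - mu_0)^T · S^{-1} · (x̄ - mu_0):
  S^{-1} · (x̄ - mu_0) = (0.2885, -0.7522),
  (x̄ - mu_0)^T · [...] = (3)·(0.2885) + (-2.8333)·(-0.7522) = 2.9967.

Step 5 — scale by n: T² = 6 · 2.9967 = 17.9799.

T² ≈ 17.9799


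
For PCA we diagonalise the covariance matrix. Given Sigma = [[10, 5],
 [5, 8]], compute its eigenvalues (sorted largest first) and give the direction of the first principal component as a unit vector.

Step 1 — characteristic polynomial of 2×2 Sigma:
  det(Sigma - λI) = λ² - trace · λ + det = 0.
  trace = 10 + 8 = 18, det = 10·8 - (5)² = 55.
Step 2 — discriminant:
  Δ = trace² - 4·det = 324 - 220 = 104.
Step 3 — eigenvalues:
  λ = (trace ± √Δ)/2 = (18 ± 10.198)/2,
  λ_1 = 14.099,  λ_2 = 3.901.

Step 4 — unit eigenvector for λ_1: solve (Sigma - λ_1 I)v = 0. First row:
  (10 - 14.099)·v_x + (5)·v_y = 0, i.e. (-4.099)·v_x + (5)·v_y = 0,
  so v ∝ (b, λ_1 - a) = (5, 4.099) = u.
  ||u|| = √((5)² + (4.099)²) = √(41.802) ≈ 6.4654,
  v_1 = u/||u|| ≈ (0.7733, 0.634) (||v_1|| = 1).

λ_1 = 14.099,  λ_2 = 3.901;  v_1 ≈ (0.7733, 0.634)


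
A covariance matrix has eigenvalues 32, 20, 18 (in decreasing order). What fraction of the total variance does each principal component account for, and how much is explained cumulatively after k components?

Step 1 — total variance = trace(Sigma) = Σ λ_i = 32 + 20 + 18 = 70.

Step 2 — fraction explained by component i = λ_i / Σ λ:
  PC1: 32/70 = 0.4571
  PC2: 20/70 = 0.2857
  PC3: 18/70 = 0.2571

Step 3 — cumulative fraction after k components = (λ_1 + ... + λ_k) / Σ λ:
  k = 1: 32/70 = 0.4571
  k = 2: (32 + 20)/70 = 52/70 = 0.7429
  k = 3: (32 + 20 + 18)/70 = 70/70 = 1

Summary (fraction, with percent):

explained: PC1 0.4571 (45.71%), PC2 0.2857 (28.57%), PC3 0.2571 (25.71%);  cumulative: 0.4571, 0.7429, 1


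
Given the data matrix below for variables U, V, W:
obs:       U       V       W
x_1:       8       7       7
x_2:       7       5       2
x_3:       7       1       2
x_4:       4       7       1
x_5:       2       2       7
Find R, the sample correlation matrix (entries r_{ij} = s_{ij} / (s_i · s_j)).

Step 1 — column means:
  mean(U) = (8 + 7 + 7 + 4 + 2) / 5 = 28/5 = 5.6
  mean(V) = (7 + 5 + 1 + 7 + 2) / 5 = 22/5 = 4.4
  mean(W) = (7 + 2 + 2 + 1 + 7) / 5 = 19/5 = 3.8

Step 2 — sample variances and covariances s[i,j] = (1/(n-1)) · Σ_k (x_{k,i} - mean_i) · (x_{k,j} - mean_j), with n-1 = 4:
  s[U,U] = ((2.4)·(2.4) + (1.4)·(1.4) + (1.4)·(1.4) + (-1.6)·(-1.6) + (-3.6)·(-3.6)) / 4 = 25.2/4 = 6.3
  s[U,V] = ((2.4)·(2.6) + (1.4)·(0.6) + (1.4)·(-3.4) + (-1.6)·(2.6) + (-3.6)·(-2.4)) / 4 = 6.8/4 = 1.7
  s[U,W] = ((2.4)·(3.2) + (1.4)·(-1.8) + (1.4)·(-1.8) + (-1.6)·(-2.8) + (-3.6)·(3.2)) / 4 = -4.4/4 = -1.1
  s[V,V] = ((2.6)·(2.6) + (0.6)·(0.6) + (-3.4)·(-3.4) + (2.6)·(2.6) + (-2.4)·(-2.4)) / 4 = 31.2/4 = 7.8
  s[V,W] = ((2.6)·(3.2) + (0.6)·(-1.8) + (-3.4)·(-1.8) + (2.6)·(-2.8) + (-2.4)·(3.2)) / 4 = -1.6/4 = -0.4
  s[W,W] = ((3.2)·(3.2) + (-1.8)·(-1.8) + (-1.8)·(-1.8) + (-2.8)·(-2.8) + (3.2)·(3.2)) / 4 = 34.8/4 = 8.7
  Sample standard deviations s_i = √(s[i,i]):
  s(U) = √(6.3) = 2.51
  s(V) = √(7.8) = 2.7928
  s(W) = √(8.7) = 2.9496

Step 3 — r_{ij} = s_{ij} / (s_i · s_j):
  r[U,U] = 1 (diagonal).
  r[U,V] = 1.7 / (2.51 · 2.7928) = 1.7 / 7.01 = 0.2425
  r[U,W] = -1.1 / (2.51 · 2.9496) = -1.1 / 7.4034 = -0.1486
  r[V,V] = 1 (diagonal).
  r[V,W] = -0.4 / (2.7928 · 2.9496) = -0.4 / 8.2377 = -0.0486
  r[W,W] = 1 (diagonal).

R is symmetric with unit diagonal. Assembling:

R = [[1, 0.2425, -0.1486],
 [0.2425, 1, -0.0486],
 [-0.1486, -0.0486, 1]]


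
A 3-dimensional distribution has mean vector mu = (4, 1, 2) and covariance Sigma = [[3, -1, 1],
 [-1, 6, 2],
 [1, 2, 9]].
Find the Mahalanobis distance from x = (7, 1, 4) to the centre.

Step 1 — centre the observation: (x - mu) = (3, 0, 2).

Step 2 — invert Sigma (cofactor / det for 3×3, or solve directly):
  Sigma^{-1} = [[0.3817, 0.084, -0.0611],
 [0.084, 0.1985, -0.0534],
 [-0.0611, -0.0534, 0.1298]].

Step 3 — form the quadratic (x - mu)^T · Sigma^{-1} · (x - mu):
  Sigma^{-1} · (x - mu) = (1.0229, 0.145, 0.0763).
  (x - mu)^T · [Sigma^{-1} · (x - mu)] = (3)·(1.0229) + (0)·(0.145) + (2)·(0.0763) = 3.2214.

Step 4 — take square root: d = √(3.2214) ≈ 1.7948.

d(x, mu) = √(3.2214) ≈ 1.7948


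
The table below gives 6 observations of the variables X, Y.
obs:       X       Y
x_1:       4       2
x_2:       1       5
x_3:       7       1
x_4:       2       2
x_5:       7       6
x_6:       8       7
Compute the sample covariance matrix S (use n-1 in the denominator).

Step 1 — column means:
  mean(X) = (4 + 1 + 7 + 2 + 7 + 8) / 6 = 29/6 = 4.8333
  mean(Y) = (2 + 5 + 1 + 2 + 6 + 7) / 6 = 23/6 = 3.8333

Step 2 — sample covariance S[i,j] = (1/(n-1)) · Σ_k (x_{k,i} - mean_i) · (x_{k,j} - mean_j), with n-1 = 5.
  S[X,X] = ((-0.8333)·(-0.8333) + (-3.8333)·(-3.8333) + (2.1667)·(2.1667) + (-2.8333)·(-2.8333) + (2.1667)·(2.1667) + (3.1667)·(3.1667)) / 5 = 42.8333/5 = 8.5667
  S[X,Y] = ((-0.8333)·(-1.8333) + (-3.8333)·(1.1667) + (2.1667)·(-2.8333) + (-2.8333)·(-1.8333) + (2.1667)·(2.1667) + (3.1667)·(3.1667)) / 5 = 10.8333/5 = 2.1667
  S[Y,Y] = ((-1.8333)·(-1.8333) + (1.1667)·(1.1667) + (-2.8333)·(-2.8333) + (-1.8333)·(-1.8333) + (2.1667)·(2.1667) + (3.1667)·(3.1667)) / 5 = 30.8333/5 = 6.1667

S is symmetric (S[j,i] = S[i,j]). Assembling:

S = [[8.5667, 2.1667],
 [2.1667, 6.1667]]


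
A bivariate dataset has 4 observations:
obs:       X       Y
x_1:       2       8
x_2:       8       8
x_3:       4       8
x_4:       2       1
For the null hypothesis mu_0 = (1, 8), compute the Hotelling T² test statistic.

Step 1 — sample mean vector:
  mean(X) = (2 + 8 + 4 + 2) / 4 = 16/4 = 4
  mean(Y) = (8 + 8 + 8 + 1) / 4 = 25/4 = 6.25
  x̄ = (4, 6.25),  deviation x̄ - mu_0 = (4, 6.25) - (1, 8) = (3, -1.75).

Step 2 — sample covariance matrix, S[i,j] = (1/(n-1)) · Σ_k (x_{k,i} - mean_i) · (x_{k,j} - mean_j), divisor n-1 = 3:
  S[X,X] = ((-2)·(-2) + (4)·(4) + (0)·(0) + (-2)·(-2)) / 3 = 24/3 = 8
  S[X,Y] = ((-2)·(1.75) + (4)·(1.75) + (0)·(1.75) + (-2)·(-5.25)) / 3 = 14/3 = 4.6667
  S[Y,Y] = ((1.75)·(1.75) + (1.75)·(1.75) + (1.75)·(1.75) + (-5.25)·(-5.25)) / 3 = 36.75/3 = 12.25
  S = [[8, 4.6667],
 [4.6667, 12.25]].

Step 3 — invert S. det(S) = 8·12.25 - (4.6667)² = 76.2222.
  S^{-1} = (1/det) · [[d, -b], [-b, a]] = [[0.1607, -0.0612],
 [-0.0612, 0.105]].

Step 4 — quadratic form (x̄ - mu_0)^T · S^{-1} · (x̄ - mu_0):
  S^{-1} · (x̄ - mu_0) = (0.5893, -0.3673),
  (x̄ - mu_0)^T · [...] = (3)·(0.5893) + (-1.75)·(-0.3673) = 2.4107.

Step 5 — scale by n: T² = 4 · 2.4107 = 9.6429.

T² ≈ 9.6429


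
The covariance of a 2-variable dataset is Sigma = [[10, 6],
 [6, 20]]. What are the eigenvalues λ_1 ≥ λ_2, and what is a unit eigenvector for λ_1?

Step 1 — characteristic polynomial of 2×2 Sigma:
  det(Sigma - λI) = λ² - trace · λ + det = 0.
  trace = 10 + 20 = 30, det = 10·20 - (6)² = 164.
Step 2 — discriminant:
  Δ = trace² - 4·det = 900 - 656 = 244.
Step 3 — eigenvalues:
  λ = (trace ± √Δ)/2 = (30 ± 15.6205)/2,
  λ_1 = 22.8102,  λ_2 = 7.1898.

Step 4 — unit eigenvector for λ_1: solve (Sigma - λ_1 I)v = 0. First row:
  (10 - 22.8102)·v_x + (6)·v_y = 0, i.e. (-12.8102)·v_x + (6)·v_y = 0,
  so v ∝ (b, λ_1 - a) = (6, 12.8102) = u.
  ||u|| = √((6)² + (12.8102)²) = √(200.1025) ≈ 14.1458,
  v_1 = u/||u|| ≈ (0.4242, 0.9056) (||v_1|| = 1).

λ_1 = 22.8102,  λ_2 = 7.1898;  v_1 ≈ (0.4242, 0.9056)


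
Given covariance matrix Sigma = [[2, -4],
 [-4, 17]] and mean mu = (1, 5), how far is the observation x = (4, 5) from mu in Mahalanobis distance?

Step 1 — centre the observation: (x - mu) = (3, 0).

Step 2 — invert Sigma. det(Sigma) = 2·17 - (-4)² = 18.
  Sigma^{-1} = (1/det) · [[d, -b], [-b, a]] = [[0.9444, 0.2222],
 [0.2222, 0.1111]].

Step 3 — form the quadratic (x - mu)^T · Sigma^{-1} · (x - mu):
  Sigma^{-1} · (x - mu) = (2.8333, 0.6667).
  (x - mu)^T · [Sigma^{-1} · (x - mu)] = (3)·(2.8333) + (0)·(0.6667) = 8.5.

Step 4 — take square root: d = √(8.5) ≈ 2.9155.

d(x, mu) = √(8.5) ≈ 2.9155


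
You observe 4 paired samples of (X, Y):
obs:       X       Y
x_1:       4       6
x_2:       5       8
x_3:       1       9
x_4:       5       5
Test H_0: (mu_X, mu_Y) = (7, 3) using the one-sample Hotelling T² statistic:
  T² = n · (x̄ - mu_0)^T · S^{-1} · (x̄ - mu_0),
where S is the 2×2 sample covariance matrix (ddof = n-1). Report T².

Step 1 — sample mean vector:
  mean(X) = (4 + 5 + 1 + 5) / 4 = 15/4 = 3.75
  mean(Y) = (6 + 8 + 9 + 5) / 4 = 28/4 = 7
  x̄ = (3.75, 7),  deviation x̄ - mu_0 = (3.75, 7) - (7, 3) = (-3.25, 4).

Step 2 — sample covariance matrix, S[i,j] = (1/(n-1)) · Σ_k (x_{k,i} - mean_i) · (x_{k,j} - mean_j), divisor n-1 = 3:
  S[X,X] = ((0.25)·(0.25) + (1.25)·(1.25) + (-2.75)·(-2.75) + (1.25)·(1.25)) / 3 = 10.75/3 = 3.5833
  S[X,Y] = ((0.25)·(-1) + (1.25)·(1) + (-2.75)·(2) + (1.25)·(-2)) / 3 = -7/3 = -2.3333
  S[Y,Y] = ((-1)·(-1) + (1)·(1) + (2)·(2) + (-2)·(-2)) / 3 = 10/3 = 3.3333
  S = [[3.5833, -2.3333],
 [-2.3333, 3.3333]].

Step 3 — invert S. det(S) = 3.5833·3.3333 - (-2.3333)² = 6.5.
  S^{-1} = (1/det) · [[d, -b], [-b, a]] = [[0.5128, 0.359],
 [0.359, 0.5513]].

Step 4 — quadratic form (x̄ - mu_0)^T · S^{-1} · (x̄ - mu_0):
  S^{-1} · (x̄ - mu_0) = (-0.2308, 1.0385),
  (x̄ - mu_0)^T · [...] = (-3.25)·(-0.2308) + (4)·(1.0385) = 4.9038.

Step 5 — scale by n: T² = 4 · 4.9038 = 19.6154.

T² ≈ 19.6154


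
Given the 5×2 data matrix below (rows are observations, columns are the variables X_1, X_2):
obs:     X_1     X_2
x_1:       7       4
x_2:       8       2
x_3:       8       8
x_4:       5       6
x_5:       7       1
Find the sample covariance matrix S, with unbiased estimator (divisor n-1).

Step 1 — column means:
  mean(X_1) = (7 + 8 + 8 + 5 + 7) / 5 = 35/5 = 7
  mean(X_2) = (4 + 2 + 8 + 6 + 1) / 5 = 21/5 = 4.2

Step 2 — sample covariance S[i,j] = (1/(n-1)) · Σ_k (x_{k,i} - mean_i) · (x_{k,j} - mean_j), with n-1 = 4.
  S[X_1,X_1] = ((0)·(0) + (1)·(1) + (1)·(1) + (-2)·(-2) + (0)·(0)) / 4 = 6/4 = 1.5
  S[X_1,X_2] = ((0)·(-0.2) + (1)·(-2.2) + (1)·(3.8) + (-2)·(1.8) + (0)·(-3.2)) / 4 = -2/4 = -0.5
  S[X_2,X_2] = ((-0.2)·(-0.2) + (-2.2)·(-2.2) + (3.8)·(3.8) + (1.8)·(1.8) + (-3.2)·(-3.2)) / 4 = 32.8/4 = 8.2

S is symmetric (S[j,i] = S[i,j]). Assembling:

S = [[1.5, -0.5],
 [-0.5, 8.2]]


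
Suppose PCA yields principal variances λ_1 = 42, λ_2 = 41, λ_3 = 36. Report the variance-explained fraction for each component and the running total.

Step 1 — total variance = trace(Sigma) = Σ λ_i = 42 + 41 + 36 = 119.

Step 2 — fraction explained by component i = λ_i / Σ λ:
  PC1: 42/119 = 0.3529
  PC2: 41/119 = 0.3445
  PC3: 36/119 = 0.3025

Step 3 — cumulative fraction after k components = (λ_1 + ... + λ_k) / Σ λ:
  k = 1: 42/119 = 0.3529
  k = 2: (42 + 41)/119 = 83/119 = 0.6975
  k = 3: (42 + 41 + 36)/119 = 119/119 = 1

Summary (fraction, with percent):

explained: PC1 0.3529 (35.29%), PC2 0.3445 (34.45%), PC3 0.3025 (30.25%);  cumulative: 0.3529, 0.6975, 1


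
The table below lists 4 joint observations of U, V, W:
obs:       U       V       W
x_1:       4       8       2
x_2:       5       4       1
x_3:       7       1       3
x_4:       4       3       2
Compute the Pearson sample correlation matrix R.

Step 1 — column means:
  mean(U) = (4 + 5 + 7 + 4) / 4 = 20/4 = 5
  mean(V) = (8 + 4 + 1 + 3) / 4 = 16/4 = 4
  mean(W) = (2 + 1 + 3 + 2) / 4 = 8/4 = 2

Step 2 — sample variances and covariances s[i,j] = (1/(n-1)) · Σ_k (x_{k,i} - mean_i) · (x_{k,j} - mean_j), with n-1 = 3:
  s[U,U] = ((-1)·(-1) + (0)·(0) + (2)·(2) + (-1)·(-1)) / 3 = 6/3 = 2
  s[U,V] = ((-1)·(4) + (0)·(0) + (2)·(-3) + (-1)·(-1)) / 3 = -9/3 = -3
  s[U,W] = ((-1)·(0) + (0)·(-1) + (2)·(1) + (-1)·(0)) / 3 = 2/3 = 0.6667
  s[V,V] = ((4)·(4) + (0)·(0) + (-3)·(-3) + (-1)·(-1)) / 3 = 26/3 = 8.6667
  s[V,W] = ((4)·(0) + (0)·(-1) + (-3)·(1) + (-1)·(0)) / 3 = -3/3 = -1
  s[W,W] = ((0)·(0) + (-1)·(-1) + (1)·(1) + (0)·(0)) / 3 = 2/3 = 0.6667
  Sample standard deviations s_i = √(s[i,i]):
  s(U) = √(2) = 1.4142
  s(V) = √(8.6667) = 2.9439
  s(W) = √(0.6667) = 0.8165

Step 3 — r_{ij} = s_{ij} / (s_i · s_j):
  r[U,U] = 1 (diagonal).
  r[U,V] = -3 / (1.4142 · 2.9439) = -3 / 4.1633 = -0.7206
  r[U,W] = 0.6667 / (1.4142 · 0.8165) = 0.6667 / 1.1547 = 0.5774
  r[V,V] = 1 (diagonal).
  r[V,W] = -1 / (2.9439 · 0.8165) = -1 / 2.4037 = -0.416
  r[W,W] = 1 (diagonal).

R is symmetric with unit diagonal. Assembling:

R = [[1, -0.7206, 0.5774],
 [-0.7206, 1, -0.416],
 [0.5774, -0.416, 1]]


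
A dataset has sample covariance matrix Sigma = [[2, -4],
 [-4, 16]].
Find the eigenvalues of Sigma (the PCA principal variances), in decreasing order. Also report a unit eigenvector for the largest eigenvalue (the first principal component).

Step 1 — characteristic polynomial of 2×2 Sigma:
  det(Sigma - λI) = λ² - trace · λ + det = 0.
  trace = 2 + 16 = 18, det = 2·16 - (-4)² = 16.
Step 2 — discriminant:
  Δ = trace² - 4·det = 324 - 64 = 260.
Step 3 — eigenvalues:
  λ = (trace ± √Δ)/2 = (18 ± 16.1245)/2,
  λ_1 = 17.0623,  λ_2 = 0.9377.

Step 4 — unit eigenvector for λ_1: solve (Sigma - λ_1 I)v = 0. First row:
  (2 - 17.0623)·v_x + (-4)·v_y = 0, i.e. (-15.0623)·v_x + (-4)·v_y = 0,
  so v ∝ (b, λ_1 - a) = (-4, 15.0623); multiply by -1 so the first entry is positive: u = (4, -15.0623).
  ||u|| = √((4)² + (-15.0623)²) = √(242.8716) ≈ 15.5843,
  v_1 = u/||u|| ≈ (0.2567, -0.9665) (||v_1|| = 1).

λ_1 = 17.0623,  λ_2 = 0.9377;  v_1 ≈ (0.2567, -0.9665)


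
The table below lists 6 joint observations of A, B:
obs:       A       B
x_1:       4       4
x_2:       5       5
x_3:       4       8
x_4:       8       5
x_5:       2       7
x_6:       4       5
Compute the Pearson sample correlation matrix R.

Step 1 — column means:
  mean(A) = (4 + 5 + 4 + 8 + 2 + 4) / 6 = 27/6 = 4.5
  mean(B) = (4 + 5 + 8 + 5 + 7 + 5) / 6 = 34/6 = 5.6667

Step 2 — sample variances and covariances s[i,j] = (1/(n-1)) · Σ_k (x_{k,i} - mean_i) · (x_{k,j} - mean_j), with n-1 = 5:
  s[A,A] = ((-0.5)·(-0.5) + (0.5)·(0.5) + (-0.5)·(-0.5) + (3.5)·(3.5) + (-2.5)·(-2.5) + (-0.5)·(-0.5)) / 5 = 19.5/5 = 3.9
  s[A,B] = ((-0.5)·(-1.6667) + (0.5)·(-0.6667) + (-0.5)·(2.3333) + (3.5)·(-0.6667) + (-2.5)·(1.3333) + (-0.5)·(-0.6667)) / 5 = -6/5 = -1.2
  s[B,B] = ((-1.6667)·(-1.6667) + (-0.6667)·(-0.6667) + (2.3333)·(2.3333) + (-0.6667)·(-0.6667) + (1.3333)·(1.3333) + (-0.6667)·(-0.6667)) / 5 = 11.3333/5 = 2.2667
  Sample standard deviations s_i = √(s[i,i]):
  s(A) = √(3.9) = 1.9748
  s(B) = √(2.2667) = 1.5055

Step 3 — r_{ij} = s_{ij} / (s_i · s_j):
  r[A,A] = 1 (diagonal).
  r[A,B] = -1.2 / (1.9748 · 1.5055) = -1.2 / 2.9732 = -0.4036
  r[B,B] = 1 (diagonal).

R is symmetric with unit diagonal. Assembling:

R = [[1, -0.4036],
 [-0.4036, 1]]


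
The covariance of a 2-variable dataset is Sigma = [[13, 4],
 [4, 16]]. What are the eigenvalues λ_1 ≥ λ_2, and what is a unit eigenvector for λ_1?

Step 1 — characteristic polynomial of 2×2 Sigma:
  det(Sigma - λI) = λ² - trace · λ + det = 0.
  trace = 13 + 16 = 29, det = 13·16 - (4)² = 192.
Step 2 — discriminant:
  Δ = trace² - 4·det = 841 - 768 = 73.
Step 3 — eigenvalues:
  λ = (trace ± √Δ)/2 = (29 ± 8.544)/2,
  λ_1 = 18.772,  λ_2 = 10.228.

Step 4 — unit eigenvector for λ_1: solve (Sigma - λ_1 I)v = 0. First row:
  (13 - 18.772)·v_x + (4)·v_y = 0, i.e. (-5.772)·v_x + (4)·v_y = 0,
  so v ∝ (b, λ_1 - a) = (4, 5.772) = u.
  ||u|| = √((4)² + (5.772)²) = √(49.316) ≈ 7.0225,
  v_1 = u/||u|| ≈ (0.5696, 0.8219) (||v_1|| = 1).

λ_1 = 18.772,  λ_2 = 10.228;  v_1 ≈ (0.5696, 0.8219)


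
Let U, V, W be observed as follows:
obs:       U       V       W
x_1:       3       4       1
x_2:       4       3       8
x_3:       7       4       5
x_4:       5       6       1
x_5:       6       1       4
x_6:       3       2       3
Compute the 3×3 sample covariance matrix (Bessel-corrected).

Step 1 — column means:
  mean(U) = (3 + 4 + 7 + 5 + 6 + 3) / 6 = 28/6 = 4.6667
  mean(V) = (4 + 3 + 4 + 6 + 1 + 2) / 6 = 20/6 = 3.3333
  mean(W) = (1 + 8 + 5 + 1 + 4 + 3) / 6 = 22/6 = 3.6667

Step 2 — sample covariance S[i,j] = (1/(n-1)) · Σ_k (x_{k,i} - mean_i) · (x_{k,j} - mean_j), with n-1 = 5.
  S[U,U] = ((-1.6667)·(-1.6667) + (-0.6667)·(-0.6667) + (2.3333)·(2.3333) + (0.3333)·(0.3333) + (1.3333)·(1.3333) + (-1.6667)·(-1.6667)) / 5 = 13.3333/5 = 2.6667
  S[U,V] = ((-1.6667)·(0.6667) + (-0.6667)·(-0.3333) + (2.3333)·(0.6667) + (0.3333)·(2.6667) + (1.3333)·(-2.3333) + (-1.6667)·(-1.3333)) / 5 = 0.6667/5 = 0.1333
  S[U,W] = ((-1.6667)·(-2.6667) + (-0.6667)·(4.3333) + (2.3333)·(1.3333) + (0.3333)·(-2.6667) + (1.3333)·(0.3333) + (-1.6667)·(-0.6667)) / 5 = 5.3333/5 = 1.0667
  S[V,V] = ((0.6667)·(0.6667) + (-0.3333)·(-0.3333) + (0.6667)·(0.6667) + (2.6667)·(2.6667) + (-2.3333)·(-2.3333) + (-1.3333)·(-1.3333)) / 5 = 15.3333/5 = 3.0667
  S[V,W] = ((0.6667)·(-2.6667) + (-0.3333)·(4.3333) + (0.6667)·(1.3333) + (2.6667)·(-2.6667) + (-2.3333)·(0.3333) + (-1.3333)·(-0.6667)) / 5 = -9.3333/5 = -1.8667
  S[W,W] = ((-2.6667)·(-2.6667) + (4.3333)·(4.3333) + (1.3333)·(1.3333) + (-2.6667)·(-2.6667) + (0.3333)·(0.3333) + (-0.6667)·(-0.6667)) / 5 = 35.3333/5 = 7.0667

S is symmetric (S[j,i] = S[i,j]). Assembling:

S = [[2.6667, 0.1333, 1.0667],
 [0.1333, 3.0667, -1.8667],
 [1.0667, -1.8667, 7.0667]]


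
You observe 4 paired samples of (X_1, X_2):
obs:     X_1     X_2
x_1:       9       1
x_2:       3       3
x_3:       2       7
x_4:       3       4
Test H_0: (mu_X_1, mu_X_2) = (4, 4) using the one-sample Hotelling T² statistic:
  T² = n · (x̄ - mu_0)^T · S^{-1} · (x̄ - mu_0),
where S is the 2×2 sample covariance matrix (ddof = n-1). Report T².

Step 1 — sample mean vector:
  mean(X_1) = (9 + 3 + 2 + 3) / 4 = 17/4 = 4.25
  mean(X_2) = (1 + 3 + 7 + 4) / 4 = 15/4 = 3.75
  x̄ = (4.25, 3.75),  deviation x̄ - mu_0 = (4.25, 3.75) - (4, 4) = (0.25, -0.25).

Step 2 — sample covariance matrix, S[i,j] = (1/(n-1)) · Σ_k (x_{k,i} - mean_i) · (x_{k,j} - mean_j), divisor n-1 = 3:
  S[X_1,X_1] = ((4.75)·(4.75) + (-1.25)·(-1.25) + (-2.25)·(-2.25) + (-1.25)·(-1.25)) / 3 = 30.75/3 = 10.25
  S[X_1,X_2] = ((4.75)·(-2.75) + (-1.25)·(-0.75) + (-2.25)·(3.25) + (-1.25)·(0.25)) / 3 = -19.75/3 = -6.5833
  S[X_2,X_2] = ((-2.75)·(-2.75) + (-0.75)·(-0.75) + (3.25)·(3.25) + (0.25)·(0.25)) / 3 = 18.75/3 = 6.25
  S = [[10.25, -6.5833],
 [-6.5833, 6.25]].

Step 3 — invert S. det(S) = 10.25·6.25 - (-6.5833)² = 20.7222.
  S^{-1} = (1/det) · [[d, -b], [-b, a]] = [[0.3016, 0.3177],
 [0.3177, 0.4946]].

Step 4 — quadratic form (x̄ - mu_0)^T · S^{-1} · (x̄ - mu_0):
  S^{-1} · (x̄ - mu_0) = (-0.004, -0.0442),
  (x̄ - mu_0)^T · [...] = (0.25)·(-0.004) + (-0.25)·(-0.0442) = 0.0101.

Step 5 — scale by n: T² = 4 · 0.0101 = 0.0402.

T² ≈ 0.0402


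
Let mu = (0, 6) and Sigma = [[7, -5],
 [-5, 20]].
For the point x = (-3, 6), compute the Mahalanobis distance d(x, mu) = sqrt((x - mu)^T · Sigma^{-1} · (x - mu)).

Step 1 — centre the observation: (x - mu) = (-3, 0).

Step 2 — invert Sigma. det(Sigma) = 7·20 - (-5)² = 115.
  Sigma^{-1} = (1/det) · [[d, -b], [-b, a]] = [[0.1739, 0.0435],
 [0.0435, 0.0609]].

Step 3 — form the quadratic (x - mu)^T · Sigma^{-1} · (x - mu):
  Sigma^{-1} · (x - mu) = (-0.5217, -0.1304).
  (x - mu)^T · [Sigma^{-1} · (x - mu)] = (-3)·(-0.5217) + (0)·(-0.1304) = 1.5652.

Step 4 — take square root: d = √(1.5652) ≈ 1.2511.

d(x, mu) = √(1.5652) ≈ 1.2511


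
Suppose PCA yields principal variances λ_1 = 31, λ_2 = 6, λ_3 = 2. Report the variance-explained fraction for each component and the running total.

Step 1 — total variance = trace(Sigma) = Σ λ_i = 31 + 6 + 2 = 39.

Step 2 — fraction explained by component i = λ_i / Σ λ:
  PC1: 31/39 = 0.7949
  PC2: 6/39 = 0.1538
  PC3: 2/39 = 0.0513

Step 3 — cumulative fraction after k components = (λ_1 + ... + λ_k) / Σ λ:
  k = 1: 31/39 = 0.7949
  k = 2: (31 + 6)/39 = 37/39 = 0.9487
  k = 3: (31 + 6 + 2)/39 = 39/39 = 1

Summary (fraction, with percent):

explained: PC1 0.7949 (79.49%), PC2 0.1538 (15.38%), PC3 0.0513 (5.13%);  cumulative: 0.7949, 0.9487, 1


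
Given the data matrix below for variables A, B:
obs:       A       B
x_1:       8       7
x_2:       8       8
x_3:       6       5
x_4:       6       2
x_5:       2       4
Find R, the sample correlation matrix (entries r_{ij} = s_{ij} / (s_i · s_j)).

Step 1 — column means:
  mean(A) = (8 + 8 + 6 + 6 + 2) / 5 = 30/5 = 6
  mean(B) = (7 + 8 + 5 + 2 + 4) / 5 = 26/5 = 5.2

Step 2 — sample variances and covariances s[i,j] = (1/(n-1)) · Σ_k (x_{k,i} - mean_i) · (x_{k,j} - mean_j), with n-1 = 4:
  s[A,A] = ((2)·(2) + (2)·(2) + (0)·(0) + (0)·(0) + (-4)·(-4)) / 4 = 24/4 = 6
  s[A,B] = ((2)·(1.8) + (2)·(2.8) + (0)·(-0.2) + (0)·(-3.2) + (-4)·(-1.2)) / 4 = 14/4 = 3.5
  s[B,B] = ((1.8)·(1.8) + (2.8)·(2.8) + (-0.2)·(-0.2) + (-3.2)·(-3.2) + (-1.2)·(-1.2)) / 4 = 22.8/4 = 5.7
  Sample standard deviations s_i = √(s[i,i]):
  s(A) = √(6) = 2.4495
  s(B) = √(5.7) = 2.3875

Step 3 — r_{ij} = s_{ij} / (s_i · s_j):
  r[A,A] = 1 (diagonal).
  r[A,B] = 3.5 / (2.4495 · 2.3875) = 3.5 / 5.8481 = 0.5985
  r[B,B] = 1 (diagonal).

R is symmetric with unit diagonal. Assembling:

R = [[1, 0.5985],
 [0.5985, 1]]


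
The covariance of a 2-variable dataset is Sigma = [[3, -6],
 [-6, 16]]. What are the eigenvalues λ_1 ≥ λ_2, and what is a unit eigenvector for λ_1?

Step 1 — characteristic polynomial of 2×2 Sigma:
  det(Sigma - λI) = λ² - trace · λ + det = 0.
  trace = 3 + 16 = 19, det = 3·16 - (-6)² = 12.
Step 2 — discriminant:
  Δ = trace² - 4·det = 361 - 48 = 313.
Step 3 — eigenvalues:
  λ = (trace ± √Δ)/2 = (19 ± 17.6918)/2,
  λ_1 = 18.3459,  λ_2 = 0.6541.

Step 4 — unit eigenvector for λ_1: solve (Sigma - λ_1 I)v = 0. First row:
  (3 - 18.3459)·v_x + (-6)·v_y = 0, i.e. (-15.3459)·v_x + (-6)·v_y = 0,
  so v ∝ (b, λ_1 - a) = (-6, 15.3459); multiply by -1 so the first entry is positive: u = (6, -15.3459).
  ||u|| = √((6)² + (-15.3459)²) = √(271.4967) ≈ 16.4772,
  v_1 = u/||u|| ≈ (0.3641, -0.9313) (||v_1|| = 1).

λ_1 = 18.3459,  λ_2 = 0.6541;  v_1 ≈ (0.3641, -0.9313)


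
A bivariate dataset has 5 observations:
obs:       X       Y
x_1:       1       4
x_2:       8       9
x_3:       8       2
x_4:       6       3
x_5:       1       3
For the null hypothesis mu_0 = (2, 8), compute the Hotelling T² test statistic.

Step 1 — sample mean vector:
  mean(X) = (1 + 8 + 8 + 6 + 1) / 5 = 24/5 = 4.8
  mean(Y) = (4 + 9 + 2 + 3 + 3) / 5 = 21/5 = 4.2
  x̄ = (4.8, 4.2),  deviation x̄ - mu_0 = (4.8, 4.2) - (2, 8) = (2.8, -3.8).

Step 2 — sample covariance matrix, S[i,j] = (1/(n-1)) · Σ_k (x_{k,i} - mean_i) · (x_{k,j} - mean_j), divisor n-1 = 4:
  S[X,X] = ((-3.8)·(-3.8) + (3.2)·(3.2) + (3.2)·(3.2) + (1.2)·(1.2) + (-3.8)·(-3.8)) / 4 = 50.8/4 = 12.7
  S[X,Y] = ((-3.8)·(-0.2) + (3.2)·(4.8) + (3.2)·(-2.2) + (1.2)·(-1.2) + (-3.8)·(-1.2)) / 4 = 12.2/4 = 3.05
  S[Y,Y] = ((-0.2)·(-0.2) + (4.8)·(4.8) + (-2.2)·(-2.2) + (-1.2)·(-1.2) + (-1.2)·(-1.2)) / 4 = 30.8/4 = 7.7
  S = [[12.7, 3.05],
 [3.05, 7.7]].

Step 3 — invert S. det(S) = 12.7·7.7 - (3.05)² = 88.4875.
  S^{-1} = (1/det) · [[d, -b], [-b, a]] = [[0.087, -0.0345],
 [-0.0345, 0.1435]].

Step 4 — quadratic form (x̄ - mu_0)^T · S^{-1} · (x̄ - mu_0):
  S^{-1} · (x̄ - mu_0) = (0.3746, -0.6419),
  (x̄ - mu_0)^T · [...] = (2.8)·(0.3746) + (-3.8)·(-0.6419) = 3.4882.

Step 5 — scale by n: T² = 5 · 3.4882 = 17.4409.

T² ≈ 17.4409


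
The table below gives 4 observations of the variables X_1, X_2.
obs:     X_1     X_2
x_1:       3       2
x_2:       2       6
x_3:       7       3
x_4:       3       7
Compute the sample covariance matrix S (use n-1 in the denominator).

Step 1 — column means:
  mean(X_1) = (3 + 2 + 7 + 3) / 4 = 15/4 = 3.75
  mean(X_2) = (2 + 6 + 3 + 7) / 4 = 18/4 = 4.5

Step 2 — sample covariance S[i,j] = (1/(n-1)) · Σ_k (x_{k,i} - mean_i) · (x_{k,j} - mean_j), with n-1 = 3.
  S[X_1,X_1] = ((-0.75)·(-0.75) + (-1.75)·(-1.75) + (3.25)·(3.25) + (-0.75)·(-0.75)) / 3 = 14.75/3 = 4.9167
  S[X_1,X_2] = ((-0.75)·(-2.5) + (-1.75)·(1.5) + (3.25)·(-1.5) + (-0.75)·(2.5)) / 3 = -7.5/3 = -2.5
  S[X_2,X_2] = ((-2.5)·(-2.5) + (1.5)·(1.5) + (-1.5)·(-1.5) + (2.5)·(2.5)) / 3 = 17/3 = 5.6667

S is symmetric (S[j,i] = S[i,j]). Assembling:

S = [[4.9167, -2.5],
 [-2.5, 5.6667]]


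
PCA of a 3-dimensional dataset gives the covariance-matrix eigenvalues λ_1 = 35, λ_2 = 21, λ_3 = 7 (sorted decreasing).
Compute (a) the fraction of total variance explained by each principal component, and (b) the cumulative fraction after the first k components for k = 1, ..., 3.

Step 1 — total variance = trace(Sigma) = Σ λ_i = 35 + 21 + 7 = 63.

Step 2 — fraction explained by component i = λ_i / Σ λ:
  PC1: 35/63 = 0.5556
  PC2: 21/63 = 0.3333
  PC3: 7/63 = 0.1111

Step 3 — cumulative fraction after k components = (λ_1 + ... + λ_k) / Σ λ:
  k = 1: 35/63 = 0.5556
  k = 2: (35 + 21)/63 = 56/63 = 0.8889
  k = 3: (35 + 21 + 7)/63 = 63/63 = 1

Summary (fraction, with percent):

explained: PC1 0.5556 (55.56%), PC2 0.3333 (33.33%), PC3 0.1111 (11.11%);  cumulative: 0.5556, 0.8889, 1


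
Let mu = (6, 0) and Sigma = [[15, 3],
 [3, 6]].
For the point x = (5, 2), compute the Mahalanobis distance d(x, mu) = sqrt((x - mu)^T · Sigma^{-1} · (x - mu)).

Step 1 — centre the observation: (x - mu) = (-1, 2).

Step 2 — invert Sigma. det(Sigma) = 15·6 - (3)² = 81.
  Sigma^{-1} = (1/det) · [[d, -b], [-b, a]] = [[0.0741, -0.037],
 [-0.037, 0.1852]].

Step 3 — form the quadratic (x - mu)^T · Sigma^{-1} · (x - mu):
  Sigma^{-1} · (x - mu) = (-0.1481, 0.4074).
  (x - mu)^T · [Sigma^{-1} · (x - mu)] = (-1)·(-0.1481) + (2)·(0.4074) = 0.963.

Step 4 — take square root: d = √(0.963) ≈ 0.9813.

d(x, mu) = √(0.963) ≈ 0.9813


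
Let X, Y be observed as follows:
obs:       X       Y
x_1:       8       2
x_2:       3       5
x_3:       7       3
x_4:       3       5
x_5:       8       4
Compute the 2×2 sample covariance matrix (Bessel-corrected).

Step 1 — column means:
  mean(X) = (8 + 3 + 7 + 3 + 8) / 5 = 29/5 = 5.8
  mean(Y) = (2 + 5 + 3 + 5 + 4) / 5 = 19/5 = 3.8

Step 2 — sample covariance S[i,j] = (1/(n-1)) · Σ_k (x_{k,i} - mean_i) · (x_{k,j} - mean_j), with n-1 = 4.
  S[X,X] = ((2.2)·(2.2) + (-2.8)·(-2.8) + (1.2)·(1.2) + (-2.8)·(-2.8) + (2.2)·(2.2)) / 4 = 26.8/4 = 6.7
  S[X,Y] = ((2.2)·(-1.8) + (-2.8)·(1.2) + (1.2)·(-0.8) + (-2.8)·(1.2) + (2.2)·(0.2)) / 4 = -11.2/4 = -2.8
  S[Y,Y] = ((-1.8)·(-1.8) + (1.2)·(1.2) + (-0.8)·(-0.8) + (1.2)·(1.2) + (0.2)·(0.2)) / 4 = 6.8/4 = 1.7

S is symmetric (S[j,i] = S[i,j]). Assembling:

S = [[6.7, -2.8],
 [-2.8, 1.7]]


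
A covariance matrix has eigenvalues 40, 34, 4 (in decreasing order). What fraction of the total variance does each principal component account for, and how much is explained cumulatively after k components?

Step 1 — total variance = trace(Sigma) = Σ λ_i = 40 + 34 + 4 = 78.

Step 2 — fraction explained by component i = λ_i / Σ λ:
  PC1: 40/78 = 0.5128
  PC2: 34/78 = 0.4359
  PC3: 4/78 = 0.0513

Step 3 — cumulative fraction after k components = (λ_1 + ... + λ_k) / Σ λ:
  k = 1: 40/78 = 0.5128
  k = 2: (40 + 34)/78 = 74/78 = 0.9487
  k = 3: (40 + 34 + 4)/78 = 78/78 = 1

Summary (fraction, with percent):

explained: PC1 0.5128 (51.28%), PC2 0.4359 (43.59%), PC3 0.0513 (5.13%);  cumulative: 0.5128, 0.9487, 1


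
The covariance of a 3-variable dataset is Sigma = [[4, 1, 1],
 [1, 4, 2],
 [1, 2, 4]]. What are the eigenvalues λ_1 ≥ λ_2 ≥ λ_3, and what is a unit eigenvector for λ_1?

Step 1 — characteristic polynomial p(λ) = det(λI - Sigma) = λ³ - tr·λ² + c_1·λ - det, where tr = trace, c_1 = sum of the principal 2×2 minors, det = det(Sigma):
  tr = 4 + 4 + 4 = 12,
  c_1 = (4·4 - (1)²) + (4·4 - (1)²) + (4·4 - (2)²) = 15 + 15 + 12 = 42,
  det = 4·(4·4 - (2)²) - (1)·((1)·4 - (2)·(1)) + (1)·((1)·(2) - 4·(1)) = 4·(12) - (1)·(2) + (1)·(-2) = 44.
  So p(λ) = λ³ - 12λ² + 42λ - 44.
Step 2 — look for an integer root (rational root theorem: any rational root is an integer divisor of 44). Testing λ = 2:
  p(2) = 8 - 48 + 84 - 44 = 0  ✓
  Dividing out (λ - 2): p(λ) = (λ - 2)(λ² - 10λ + 22).
Step 3 — remaining eigenvalues from the quadratic λ² - 10λ + 22 = 0:
  Δ = 10² - 4·22 = 100 - 88 = 12,  λ = (10 ± √12)/2 = (10 ± 3.4641)/2 ≈ 6.7321 or 3.2679.
  Sorted: λ_1 = 6.7321,  λ_2 = 3.2679,  λ_3 = 2  (check: sum = 12 = tr ✓).

Step 4 — unit eigenvector for λ_1 ≈ 6.7321: v spans the null space of (Sigma - λ_1 I), whose rows are
  r_1 = (-2.7321, 1, 1),  r_2 = (1, -2.7321, 2),  r_3 = (1, 2, -2.7321).
  v is orthogonal to every row, so take v ∝ r_1 × r_2 = ((1)·(2) - (1)·(-2.7321), (1)·(1) - (-2.7321)·(2), (-2.7321)·(-2.7321) - (1)·(1)) ≈ (4.7321, 6.4641, 6.4641).
  Let u = (4.7321, 6.4641, 6.4641).
  ||u|| = √((4.7321)² + (6.4641)² + (6.4641)²) = √(105.9615) ≈ 10.2938,  v_1 = u/||u|| ≈ (0.4597, 0.628, 0.628) (||v_1|| = 1).

λ_1 = 6.7321,  λ_2 = 3.2679,  λ_3 = 2;  v_1 ≈ (0.4597, 0.628, 0.628)


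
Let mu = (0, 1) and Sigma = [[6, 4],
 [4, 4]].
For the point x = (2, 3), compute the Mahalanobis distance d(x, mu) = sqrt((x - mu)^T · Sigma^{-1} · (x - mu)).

Step 1 — centre the observation: (x - mu) = (2, 2).

Step 2 — invert Sigma. det(Sigma) = 6·4 - (4)² = 8.
  Sigma^{-1} = (1/det) · [[d, -b], [-b, a]] = [[0.5, -0.5],
 [-0.5, 0.75]].

Step 3 — form the quadratic (x - mu)^T · Sigma^{-1} · (x - mu):
  Sigma^{-1} · (x - mu) = (0, 0.5).
  (x - mu)^T · [Sigma^{-1} · (x - mu)] = (2)·(0) + (2)·(0.5) = 1.

Step 4 — take square root: d = √(1) ≈ 1.

d(x, mu) = √(1) ≈ 1


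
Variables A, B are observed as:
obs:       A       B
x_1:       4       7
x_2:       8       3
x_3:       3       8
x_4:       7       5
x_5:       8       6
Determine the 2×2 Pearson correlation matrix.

Step 1 — column means:
  mean(A) = (4 + 8 + 3 + 7 + 8) / 5 = 30/5 = 6
  mean(B) = (7 + 3 + 8 + 5 + 6) / 5 = 29/5 = 5.8

Step 2 — sample variances and covariances s[i,j] = (1/(n-1)) · Σ_k (x_{k,i} - mean_i) · (x_{k,j} - mean_j), with n-1 = 4:
  s[A,A] = ((-2)·(-2) + (2)·(2) + (-3)·(-3) + (1)·(1) + (2)·(2)) / 4 = 22/4 = 5.5
  s[A,B] = ((-2)·(1.2) + (2)·(-2.8) + (-3)·(2.2) + (1)·(-0.8) + (2)·(0.2)) / 4 = -15/4 = -3.75
  s[B,B] = ((1.2)·(1.2) + (-2.8)·(-2.8) + (2.2)·(2.2) + (-0.8)·(-0.8) + (0.2)·(0.2)) / 4 = 14.8/4 = 3.7
  Sample standard deviations s_i = √(s[i,i]):
  s(A) = √(5.5) = 2.3452
  s(B) = √(3.7) = 1.9235

Step 3 — r_{ij} = s_{ij} / (s_i · s_j):
  r[A,A] = 1 (diagonal).
  r[A,B] = -3.75 / (2.3452 · 1.9235) = -3.75 / 4.5111 = -0.8313
  r[B,B] = 1 (diagonal).

R is symmetric with unit diagonal. Assembling:

R = [[1, -0.8313],
 [-0.8313, 1]]


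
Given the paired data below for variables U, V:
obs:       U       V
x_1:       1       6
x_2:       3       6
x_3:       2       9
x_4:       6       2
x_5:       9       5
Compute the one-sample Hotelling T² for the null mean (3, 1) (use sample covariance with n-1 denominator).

Step 1 — sample mean vector:
  mean(U) = (1 + 3 + 2 + 6 + 9) / 5 = 21/5 = 4.2
  mean(V) = (6 + 6 + 9 + 2 + 5) / 5 = 28/5 = 5.6
  x̄ = (4.2, 5.6),  deviation x̄ - mu_0 = (4.2, 5.6) - (3, 1) = (1.2, 4.6).

Step 2 — sample covariance matrix, S[i,j] = (1/(n-1)) · Σ_k (x_{k,i} - mean_i) · (x_{k,j} - mean_j), divisor n-1 = 4:
  S[U,U] = ((-3.2)·(-3.2) + (-1.2)·(-1.2) + (-2.2)·(-2.2) + (1.8)·(1.8) + (4.8)·(4.8)) / 4 = 42.8/4 = 10.7
  S[U,V] = ((-3.2)·(0.4) + (-1.2)·(0.4) + (-2.2)·(3.4) + (1.8)·(-3.6) + (4.8)·(-0.6)) / 4 = -18.6/4 = -4.65
  S[V,V] = ((0.4)·(0.4) + (0.4)·(0.4) + (3.4)·(3.4) + (-3.6)·(-3.6) + (-0.6)·(-0.6)) / 4 = 25.2/4 = 6.3
  S = [[10.7, -4.65],
 [-4.65, 6.3]].

Step 3 — invert S. det(S) = 10.7·6.3 - (-4.65)² = 45.7875.
  S^{-1} = (1/det) · [[d, -b], [-b, a]] = [[0.1376, 0.1016],
 [0.1016, 0.2337]].

Step 4 — quadratic form (x̄ - mu_0)^T · S^{-1} · (x̄ - mu_0):
  S^{-1} · (x̄ - mu_0) = (0.6323, 1.1968),
  (x̄ - mu_0)^T · [...] = (1.2)·(0.6323) + (4.6)·(1.1968) = 6.2642.

Step 5 — scale by n: T² = 5 · 6.2642 = 31.3208.

T² ≈ 31.3208


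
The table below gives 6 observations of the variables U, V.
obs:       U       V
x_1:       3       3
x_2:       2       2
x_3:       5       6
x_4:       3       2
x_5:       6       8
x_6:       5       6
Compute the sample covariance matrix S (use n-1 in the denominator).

Step 1 — column means:
  mean(U) = (3 + 2 + 5 + 3 + 6 + 5) / 6 = 24/6 = 4
  mean(V) = (3 + 2 + 6 + 2 + 8 + 6) / 6 = 27/6 = 4.5

Step 2 — sample covariance S[i,j] = (1/(n-1)) · Σ_k (x_{k,i} - mean_i) · (x_{k,j} - mean_j), with n-1 = 5.
  S[U,U] = ((-1)·(-1) + (-2)·(-2) + (1)·(1) + (-1)·(-1) + (2)·(2) + (1)·(1)) / 5 = 12/5 = 2.4
  S[U,V] = ((-1)·(-1.5) + (-2)·(-2.5) + (1)·(1.5) + (-1)·(-2.5) + (2)·(3.5) + (1)·(1.5)) / 5 = 19/5 = 3.8
  S[V,V] = ((-1.5)·(-1.5) + (-2.5)·(-2.5) + (1.5)·(1.5) + (-2.5)·(-2.5) + (3.5)·(3.5) + (1.5)·(1.5)) / 5 = 31.5/5 = 6.3

S is symmetric (S[j,i] = S[i,j]). Assembling:

S = [[2.4, 3.8],
 [3.8, 6.3]]


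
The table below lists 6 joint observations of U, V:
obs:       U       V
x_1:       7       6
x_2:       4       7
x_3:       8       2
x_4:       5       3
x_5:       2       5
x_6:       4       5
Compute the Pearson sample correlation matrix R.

Step 1 — column means:
  mean(U) = (7 + 4 + 8 + 5 + 2 + 4) / 6 = 30/6 = 5
  mean(V) = (6 + 7 + 2 + 3 + 5 + 5) / 6 = 28/6 = 4.6667

Step 2 — sample variances and covariances s[i,j] = (1/(n-1)) · Σ_k (x_{k,i} - mean_i) · (x_{k,j} - mean_j), with n-1 = 5:
  s[U,U] = ((2)·(2) + (-1)·(-1) + (3)·(3) + (0)·(0) + (-3)·(-3) + (-1)·(-1)) / 5 = 24/5 = 4.8
  s[U,V] = ((2)·(1.3333) + (-1)·(2.3333) + (3)·(-2.6667) + (0)·(-1.6667) + (-3)·(0.3333) + (-1)·(0.3333)) / 5 = -9/5 = -1.8
  s[V,V] = ((1.3333)·(1.3333) + (2.3333)·(2.3333) + (-2.6667)·(-2.6667) + (-1.6667)·(-1.6667) + (0.3333)·(0.3333) + (0.3333)·(0.3333)) / 5 = 17.3333/5 = 3.4667
  Sample standard deviations s_i = √(s[i,i]):
  s(U) = √(4.8) = 2.1909
  s(V) = √(3.4667) = 1.8619

Step 3 — r_{ij} = s_{ij} / (s_i · s_j):
  r[U,U] = 1 (diagonal).
  r[U,V] = -1.8 / (2.1909 · 1.8619) = -1.8 / 4.0792 = -0.4413
  r[V,V] = 1 (diagonal).

R is symmetric with unit diagonal. Assembling:

R = [[1, -0.4413],
 [-0.4413, 1]]


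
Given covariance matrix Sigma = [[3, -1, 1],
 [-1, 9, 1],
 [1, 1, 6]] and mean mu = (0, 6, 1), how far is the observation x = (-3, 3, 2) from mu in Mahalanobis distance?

Step 1 — centre the observation: (x - mu) = (-3, -3, 1).

Step 2 — invert Sigma (cofactor / det for 3×3, or solve directly):
  Sigma^{-1} = [[0.3732, 0.0493, -0.0704],
 [0.0493, 0.1197, -0.0282],
 [-0.0704, -0.0282, 0.1831]].

Step 3 — form the quadratic (x - mu)^T · Sigma^{-1} · (x - mu):
  Sigma^{-1} · (x - mu) = (-1.338, -0.5352, 0.4789).
  (x - mu)^T · [Sigma^{-1} · (x - mu)] = (-3)·(-1.338) + (-3)·(-0.5352) + (1)·(0.4789) = 6.0986.

Step 4 — take square root: d = √(6.0986) ≈ 2.4695.

d(x, mu) = √(6.0986) ≈ 2.4695
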